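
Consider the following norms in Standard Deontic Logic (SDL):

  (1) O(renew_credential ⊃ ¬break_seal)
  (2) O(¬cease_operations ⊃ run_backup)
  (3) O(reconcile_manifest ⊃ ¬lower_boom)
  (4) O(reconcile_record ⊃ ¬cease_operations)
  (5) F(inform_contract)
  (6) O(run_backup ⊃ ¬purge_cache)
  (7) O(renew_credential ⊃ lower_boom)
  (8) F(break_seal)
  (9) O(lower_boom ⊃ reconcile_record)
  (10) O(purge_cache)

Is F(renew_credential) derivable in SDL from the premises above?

Yes

From premise 10 we have O(purge_cache).
Premise 6, O(run_backup ⊃ ¬purge_cache), contraposes to O(purge_cache ⊃ ¬run_backup); with O(purge_cache) we get O(¬run_backup).
The contrapositive of premise 2 (O(¬cease_operations ⊃ run_backup)) is O(¬run_backup ⊃ cease_operations), and O(¬run_backup) is already established, so O(cease_operations).
The contrapositive of premise 4 (O(reconcile_record ⊃ ¬cease_operations)) is O(cease_operations ⊃ ¬reconcile_record), and O(cease_operations) is already established, so O(¬reconcile_record).
Premise 9, O(lower_boom ⊃ reconcile_record), contraposes to O(¬reconcile_record ⊃ ¬lower_boom); with O(¬reconcile_record) we get O(¬lower_boom).
Premise 7, O(renew_credential ⊃ lower_boom), contraposes to O(¬lower_boom ⊃ ¬renew_credential); with O(¬lower_boom) we get O(¬renew_credential).
Premises 1, 3, 5, 8 do not contribute to this derivation.
So O(¬renew_credential) holds, i.e. F(renew_credential). The claim follows.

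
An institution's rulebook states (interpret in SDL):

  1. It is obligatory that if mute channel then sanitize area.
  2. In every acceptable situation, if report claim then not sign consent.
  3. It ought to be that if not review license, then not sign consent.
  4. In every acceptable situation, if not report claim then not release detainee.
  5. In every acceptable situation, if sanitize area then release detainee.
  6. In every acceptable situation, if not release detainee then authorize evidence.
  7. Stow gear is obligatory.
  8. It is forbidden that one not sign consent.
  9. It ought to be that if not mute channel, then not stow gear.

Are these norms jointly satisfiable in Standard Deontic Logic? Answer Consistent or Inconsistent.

Inconsistent

Premise 7 states O(stow_gear) outright.
The contrapositive of premise 9 (O(¬mute_channel → ¬stow_gear)) is O(stow_gear → mute_channel), and O(stow_gear) is already established, so O(mute_channel).
With premise 1, O(mute_channel → sanitize_area), the K-axiom yields O(sanitize_area).
Premise 5 is O(sanitize_area → release_detainee); since O(sanitize_area), deontic closure gives O(release_detainee).
Premise 4 is O(¬report_claim → ¬release_detainee); contrapositively O(release_detainee → report_claim). Since O(release_detainee) holds, K gives O(report_claim).
Premise 2 is O(report_claim → ¬sign_consent); since O(report_claim), deontic closure gives O(¬sign_consent).
However, F(¬sign_consent) at premise 8 amounts to O(sign_consent).
We now have both O(¬sign_consent) and O(sign_consent) — sign_consent is simultaneously obligatory and forbidden, violating the D-axiom.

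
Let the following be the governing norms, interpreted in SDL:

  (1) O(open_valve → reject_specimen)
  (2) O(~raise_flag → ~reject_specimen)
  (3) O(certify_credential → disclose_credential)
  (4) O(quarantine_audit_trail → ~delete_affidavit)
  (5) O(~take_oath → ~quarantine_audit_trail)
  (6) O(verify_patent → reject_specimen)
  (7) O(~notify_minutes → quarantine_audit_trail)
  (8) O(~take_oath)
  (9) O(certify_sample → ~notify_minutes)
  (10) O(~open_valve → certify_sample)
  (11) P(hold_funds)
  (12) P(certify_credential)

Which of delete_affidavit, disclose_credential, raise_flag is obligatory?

Premise 8 states O(~take_oath) outright.
From O(~take_oath) and premise 5, O(~take_oath → ~quarantine_audit_trail), we obtain O(~quarantine_audit_trail).
The contrapositive of premise 7 (O(~notify_minutes → quarantine_audit_trail)) is O(~quarantine_audit_trail → notify_minutes), and O(~quarantine_audit_trail) is already established, so O(notify_minutes).
Premise 9 is O(certify_sample → ~notify_minutes); contrapositively O(notify_minutes → ~certify_sample). Since O(notify_minutes) holds, K gives O(~certify_sample).
Premise 10, O(~open_valve → certify_sample), contraposes to O(~certify_sample → open_valve); with O(~certify_sample) we get O(open_valve).
Applying K to premise 1 (O(open_valve → reject_specimen)) and O(open_valve) yields O(reject_specimen).
Premise 2, O(~raise_flag → ~reject_specimen), contraposes to O(reject_specimen → raise_flag); with O(reject_specimen) we get O(raise_flag).
So O(raise_flag) holds — raise_flag is obligatory. None of the other listed options is made obligatory by any chain of premises.

raise_flag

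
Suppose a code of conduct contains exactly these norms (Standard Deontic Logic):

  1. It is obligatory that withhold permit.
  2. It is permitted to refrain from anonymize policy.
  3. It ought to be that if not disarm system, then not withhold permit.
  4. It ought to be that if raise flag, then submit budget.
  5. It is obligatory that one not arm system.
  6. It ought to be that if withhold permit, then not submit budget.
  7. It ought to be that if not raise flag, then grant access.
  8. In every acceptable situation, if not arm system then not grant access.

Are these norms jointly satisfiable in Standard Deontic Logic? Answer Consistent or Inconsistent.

From premise 5 we have O(¬arm_system).
Premise 8 is O(¬arm_system → ¬grant_access); since O(¬arm_system), deontic closure gives O(¬grant_access).
The contrapositive of premise 7 (O(¬raise_flag → grant_access)) is O(¬grant_access → raise_flag), and O(¬grant_access) is already established, so O(raise_flag).
Premise 4 is O(raise_flag → submit_budget); since O(raise_flag), deontic closure gives O(submit_budget).
The contrapositive of premise 6 (O(withhold_permit → ¬submit_budget)) is O(submit_budget → ¬withhold_permit), and O(submit_budget) is already established, so O(¬withhold_permit).
But premise 1 directly asserts O(withhold_permit).
We now have both O(¬withhold_permit) and O(withhold_permit) — withhold_permit is simultaneously obligatory and forbidden, violating the D-axiom.

Inconsistent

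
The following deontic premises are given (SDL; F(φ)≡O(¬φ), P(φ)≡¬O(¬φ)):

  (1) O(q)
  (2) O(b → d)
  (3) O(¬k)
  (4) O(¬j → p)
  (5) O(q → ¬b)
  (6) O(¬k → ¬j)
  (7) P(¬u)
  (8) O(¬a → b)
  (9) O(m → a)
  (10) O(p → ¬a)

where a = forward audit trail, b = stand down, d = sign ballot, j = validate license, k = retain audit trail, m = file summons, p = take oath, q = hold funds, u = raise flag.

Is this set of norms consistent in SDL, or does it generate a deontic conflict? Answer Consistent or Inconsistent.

From premise 1 we have O(q).
With premise 5, O(q → ¬b), the K-axiom yields O(¬b).
Premise 8 is O(¬a → b); contrapositively O(¬b → a). Since O(¬b) holds, K gives O(a).
Premise 10, O(p → ¬a), contraposes to O(a → ¬p); with O(a) we get O(¬p).
Premise 4, O(¬j → p), contraposes to O(¬p → j); with O(¬p) we get O(j).
The contrapositive of premise 6 (O(¬k → ¬j)) is O(j → k), and O(j) is already established, so O(k).
However, premise 3 gives O(¬k).
We now have both O(k) and O(¬k) — k is simultaneously obligatory and forbidden, violating the D-axiom.

Inconsistent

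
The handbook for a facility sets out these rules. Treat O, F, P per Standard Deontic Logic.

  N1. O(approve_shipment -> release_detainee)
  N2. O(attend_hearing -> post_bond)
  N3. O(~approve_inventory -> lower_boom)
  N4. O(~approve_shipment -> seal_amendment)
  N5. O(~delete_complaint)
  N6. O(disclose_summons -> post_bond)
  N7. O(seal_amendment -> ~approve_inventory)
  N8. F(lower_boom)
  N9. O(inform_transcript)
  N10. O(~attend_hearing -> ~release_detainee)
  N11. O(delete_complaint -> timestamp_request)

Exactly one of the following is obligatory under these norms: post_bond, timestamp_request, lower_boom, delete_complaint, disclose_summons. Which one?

F(lower_boom) at premise 8 means O(~lower_boom).
Premise 3, O(~approve_inventory -> lower_boom), contraposes to O(~lower_boom -> approve_inventory); with O(~lower_boom) we get O(approve_inventory).
Premise 7, O(seal_amendment -> ~approve_inventory), contraposes to O(approve_inventory -> ~seal_amendment); with O(approve_inventory) we get O(~seal_amendment).
The contrapositive of premise 4 (O(~approve_shipment -> seal_amendment)) is O(~seal_amendment -> approve_shipment), and O(~seal_amendment) is already established, so O(approve_shipment).
Premise 1 is O(approve_shipment -> release_detainee); since O(approve_shipment), deontic closure gives O(release_detainee).
Premise 10, O(~attend_hearing -> ~release_detainee), contraposes to O(release_detainee -> attend_hearing); with O(release_detainee) we get O(attend_hearing).
With premise 2, O(attend_hearing -> post_bond), the K-axiom yields O(post_bond).
So O(post_bond) holds — post_bond is obligatory. None of the other listed options is made obligatory by any chain of premises.

post_bond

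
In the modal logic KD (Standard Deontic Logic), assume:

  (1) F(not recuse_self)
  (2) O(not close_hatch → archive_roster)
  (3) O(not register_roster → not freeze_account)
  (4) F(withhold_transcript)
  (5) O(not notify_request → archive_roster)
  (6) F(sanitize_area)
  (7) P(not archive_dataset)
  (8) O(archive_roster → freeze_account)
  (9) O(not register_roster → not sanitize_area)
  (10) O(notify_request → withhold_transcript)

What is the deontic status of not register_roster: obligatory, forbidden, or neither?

Forbidden

Premise 4, F(withhold_transcript), is equivalent to O(not withhold_transcript).
The contrapositive of premise 10 (O(notify_request → withhold_transcript)) is O(not withhold_transcript → not notify_request), and O(not withhold_transcript) is already established, so O(not notify_request).
Premise 5 is O(not notify_request → archive_roster); since O(not notify_request), deontic closure gives O(archive_roster).
With premise 8, O(archive_roster → freeze_account), the K-axiom yields O(freeze_account).
The contrapositive of premise 3 (O(not register_roster → not freeze_account)) is O(freeze_account → register_roster), and O(freeze_account) is already established, so O(register_roster).
Premises 1, 2, 6, 7, 9 do not contribute to this derivation.
Thus O(register_roster), which is F(not register_roster): not register_roster is forbidden.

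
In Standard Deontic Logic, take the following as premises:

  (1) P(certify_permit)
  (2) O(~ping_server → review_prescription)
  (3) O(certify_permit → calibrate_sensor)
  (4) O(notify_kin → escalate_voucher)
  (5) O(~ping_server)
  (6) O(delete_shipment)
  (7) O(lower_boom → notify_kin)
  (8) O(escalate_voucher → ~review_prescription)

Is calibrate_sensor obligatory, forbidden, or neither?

Premise 3 is O(certify_permit → calibrate_sensor), but O(certify_permit) is not derivable from the premises (the permission P(certify_permit) asserts only ~O(~certify_permit), not O(certify_permit)), so it does not yield O(calibrate_sensor).
No premise or chain of K-axiom applications forces O(calibrate_sensor), and none forces O(~calibrate_sensor). So calibrate_sensor is neither obligatory nor forbidden under these norms.

Neither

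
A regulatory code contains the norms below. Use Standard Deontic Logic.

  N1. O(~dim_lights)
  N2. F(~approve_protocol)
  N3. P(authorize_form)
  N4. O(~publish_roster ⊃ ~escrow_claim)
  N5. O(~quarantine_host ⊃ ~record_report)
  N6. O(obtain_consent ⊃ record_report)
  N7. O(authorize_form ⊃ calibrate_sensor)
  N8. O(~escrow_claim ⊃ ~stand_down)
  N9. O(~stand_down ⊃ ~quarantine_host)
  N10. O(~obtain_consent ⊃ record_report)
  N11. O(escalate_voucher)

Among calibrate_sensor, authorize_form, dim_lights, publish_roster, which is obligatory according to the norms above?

Premises 10 and 6 are O(~obtain_consent ⊃ record_report) and O(obtain_consent ⊃ record_report); every ideal world satisfies ~obtain_consent or obtain_consent, so in either case record_report holds — hence O(record_report).
Premise 5 is O(~quarantine_host ⊃ ~record_report); contrapositively O(record_report ⊃ quarantine_host). Since O(record_report) holds, K gives O(quarantine_host).
Premise 9, O(~stand_down ⊃ ~quarantine_host), contraposes to O(quarantine_host ⊃ stand_down); with O(quarantine_host) we get O(stand_down).
Premise 8 is O(~escrow_claim ⊃ ~stand_down); contrapositively O(stand_down ⊃ escrow_claim). Since O(stand_down) holds, K gives O(escrow_claim).
Premise 4 is O(~publish_roster ⊃ ~escrow_claim); contrapositively O(escrow_claim ⊃ publish_roster). Since O(escrow_claim) holds, K gives O(publish_roster).
So O(publish_roster) holds — publish_roster is obligatory. None of the other listed options is made obligatory by any chain of premises.

publish_roster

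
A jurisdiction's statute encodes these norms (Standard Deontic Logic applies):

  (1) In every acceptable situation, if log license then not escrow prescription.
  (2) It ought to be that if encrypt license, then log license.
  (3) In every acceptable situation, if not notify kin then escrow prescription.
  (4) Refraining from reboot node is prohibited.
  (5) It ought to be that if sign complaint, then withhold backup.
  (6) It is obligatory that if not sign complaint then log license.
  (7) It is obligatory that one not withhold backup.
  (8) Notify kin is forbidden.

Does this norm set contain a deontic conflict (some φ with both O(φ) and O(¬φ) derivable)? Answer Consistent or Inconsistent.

Inconsistent

From premise 7 we have O(¬withhold_backup).
Premise 5, O(sign_complaint → withhold_backup), contraposes to O(¬withhold_backup → ¬sign_complaint); with O(¬withhold_backup) we get O(¬sign_complaint).
Premise 6 is O(¬sign_complaint → log_license); since O(¬sign_complaint), deontic closure gives O(log_license).
From O(log_license) and premise 1, O(log_license → ¬escrow_prescription), we obtain O(¬escrow_prescription).
Premise 3 is O(¬notify_kin → escrow_prescription); contrapositively O(¬escrow_prescription → notify_kin). Since O(¬escrow_prescription) holds, K gives O(notify_kin).
But premise 8, F(notify_kin), means O(¬notify_kin).
We now have both O(notify_kin) and O(¬notify_kin) — notify_kin is simultaneously obligatory and forbidden, violating the D-axiom.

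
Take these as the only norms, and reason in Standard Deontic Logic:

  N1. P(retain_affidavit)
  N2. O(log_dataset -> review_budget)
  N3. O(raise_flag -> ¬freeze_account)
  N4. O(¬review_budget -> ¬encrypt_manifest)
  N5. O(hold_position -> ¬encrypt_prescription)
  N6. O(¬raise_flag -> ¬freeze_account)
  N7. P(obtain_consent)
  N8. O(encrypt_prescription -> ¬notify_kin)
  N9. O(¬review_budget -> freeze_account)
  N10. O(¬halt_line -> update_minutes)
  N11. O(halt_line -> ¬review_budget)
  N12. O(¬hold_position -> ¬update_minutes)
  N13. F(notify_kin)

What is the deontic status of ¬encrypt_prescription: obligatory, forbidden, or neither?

Obligatory

By case analysis on raise_flag: premise 3 gives O(raise_flag -> ¬freeze_account) and premise 6 gives O(¬raise_flag -> ¬freeze_account), so O(¬freeze_account) either way.
Premise 9 is O(¬review_budget -> freeze_account); contrapositively O(¬freeze_account -> review_budget). Since O(¬freeze_account) holds, K gives O(review_budget).
Premise 11, O(halt_line -> ¬review_budget), contraposes to O(review_budget -> ¬halt_line); with O(review_budget) we get O(¬halt_line).
Applying K to premise 10 (O(¬halt_line -> update_minutes)) and O(¬halt_line) yields O(update_minutes).
The contrapositive of premise 12 (O(¬hold_position -> ¬update_minutes)) is O(update_minutes -> hold_position), and O(update_minutes) is already established, so O(hold_position).
Premise 5 is O(hold_position -> ¬encrypt_prescription); since O(hold_position), deontic closure gives O(¬encrypt_prescription).
Premises 1, 2, 4, 7, 8, 13 do not contribute to this derivation.
Hence ¬encrypt_prescription is obligatory.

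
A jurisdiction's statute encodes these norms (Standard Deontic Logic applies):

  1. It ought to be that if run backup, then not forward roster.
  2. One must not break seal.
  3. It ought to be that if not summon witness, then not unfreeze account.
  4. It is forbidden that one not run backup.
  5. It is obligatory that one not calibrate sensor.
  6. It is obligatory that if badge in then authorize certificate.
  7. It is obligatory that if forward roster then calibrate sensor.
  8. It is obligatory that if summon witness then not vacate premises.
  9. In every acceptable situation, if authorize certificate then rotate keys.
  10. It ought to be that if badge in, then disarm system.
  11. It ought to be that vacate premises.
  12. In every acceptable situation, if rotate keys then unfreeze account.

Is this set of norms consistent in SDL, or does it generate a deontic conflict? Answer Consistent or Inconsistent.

Consistent

Premise 7 is O(forward_roster → calibrate_sensor), but O(forward_roster) is not derivable from the premises, so it does not yield O(calibrate_sensor).
So O(calibrate_sensor) is not derivable, and the apparent clash with O(¬calibrate_sensor) does not arise.
A world satisfying every obligation exists (e.g. authorize_certificate=false, badge_in=false, break_seal=false, calibrate_sensor=false, disarm_system=false, forward_roster=false, rotate_keys=false, run_backup=true, summon_witness=false, unfreeze_account=false, vacate_premises=true); no atom is both obligatory and forbidden, so the set is consistent.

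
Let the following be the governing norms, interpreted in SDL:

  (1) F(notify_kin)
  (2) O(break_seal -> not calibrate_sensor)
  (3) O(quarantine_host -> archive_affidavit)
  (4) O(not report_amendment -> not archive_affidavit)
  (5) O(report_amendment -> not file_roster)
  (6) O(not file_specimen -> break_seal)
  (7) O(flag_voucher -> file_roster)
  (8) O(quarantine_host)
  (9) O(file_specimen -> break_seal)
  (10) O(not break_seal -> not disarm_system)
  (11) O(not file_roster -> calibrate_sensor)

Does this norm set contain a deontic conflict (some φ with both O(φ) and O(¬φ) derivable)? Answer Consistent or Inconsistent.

Premises 9 and 6 cover both cases: O(file_specimen -> break_seal) and O(not file_specimen -> break_seal). Since file_specimen ∨ not file_specimen is a tautology, O(break_seal) follows.
With premise 2, O(break_seal -> not calibrate_sensor), the K-axiom yields O(not calibrate_sensor).
Premise 11, O(not file_roster -> calibrate_sensor), contraposes to O(not calibrate_sensor -> file_roster); with O(not calibrate_sensor) we get O(file_roster).
Premise 5, O(report_amendment -> not file_roster), contraposes to O(file_roster -> not report_amendment); with O(file_roster) we get O(not report_amendment).
From O(not report_amendment) and premise 4, O(not report_amendment -> not archive_affidavit), we obtain O(not archive_affidavit).
The contrapositive of premise 3 (O(quarantine_host -> archive_affidavit)) is O(not archive_affidavit -> not quarantine_host), and O(not archive_affidavit) is already established, so O(not quarantine_host).
However, premise 8 gives O(quarantine_host).
We now have both O(not quarantine_host) and O(quarantine_host) — quarantine_host is simultaneously obligatory and forbidden, violating the D-axiom.

Inconsistent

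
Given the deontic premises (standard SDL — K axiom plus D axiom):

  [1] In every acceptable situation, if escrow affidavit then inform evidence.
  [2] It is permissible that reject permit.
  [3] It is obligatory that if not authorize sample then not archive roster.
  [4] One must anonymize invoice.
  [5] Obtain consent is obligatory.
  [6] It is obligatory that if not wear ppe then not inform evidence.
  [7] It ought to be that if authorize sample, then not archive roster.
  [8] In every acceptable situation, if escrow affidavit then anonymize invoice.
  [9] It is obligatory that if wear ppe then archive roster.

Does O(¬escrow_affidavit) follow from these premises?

Yes

By case analysis on ¬authorize_sample: premise 3 gives O(¬authorize_sample → ¬archive_roster) and premise 7 gives O(authorize_sample → ¬archive_roster), so O(¬archive_roster) either way.
Premise 9, O(wear_ppe → archive_roster), contraposes to O(¬archive_roster → ¬wear_ppe); with O(¬archive_roster) we get O(¬wear_ppe).
Premise 6 is O(¬wear_ppe → ¬inform_evidence); since O(¬wear_ppe), deontic closure gives O(¬inform_evidence).
Premise 1 is O(escrow_affidavit → inform_evidence); contrapositively O(¬inform_evidence → ¬escrow_affidavit). Since O(¬inform_evidence) holds, K gives O(¬escrow_affidavit).
Premises 2, 4, 5, 8 do not contribute to this derivation.
So O(¬escrow_affidavit) follows.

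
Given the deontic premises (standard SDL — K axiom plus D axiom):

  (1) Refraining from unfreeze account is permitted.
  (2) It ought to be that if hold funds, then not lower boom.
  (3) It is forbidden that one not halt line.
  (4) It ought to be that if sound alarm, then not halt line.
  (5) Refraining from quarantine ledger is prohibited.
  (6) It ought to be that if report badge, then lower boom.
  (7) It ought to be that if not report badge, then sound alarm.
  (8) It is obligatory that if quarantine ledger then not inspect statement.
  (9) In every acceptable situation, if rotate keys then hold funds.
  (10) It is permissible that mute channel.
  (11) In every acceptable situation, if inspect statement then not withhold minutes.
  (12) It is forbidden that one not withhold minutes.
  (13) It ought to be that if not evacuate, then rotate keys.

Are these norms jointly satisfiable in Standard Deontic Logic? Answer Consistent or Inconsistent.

Consistent

Premise 11 is O(inspect_statement → ¬withhold_minutes), but O(inspect_statement) is not derivable from the premises, so it does not yield O(¬withhold_minutes).
So O(¬withhold_minutes) is not derivable, and the apparent clash with O(withhold_minutes) does not arise.
A world satisfying every obligation exists (e.g. evacuate=true, halt_line=true, hold_funds=false, inspect_statement=false, lower_boom=true, mute_channel=false, quarantine_ledger=true, report_badge=true, rotate_keys=false, sound_alarm=false, unfreeze_account=false, withhold_minutes=true); no atom is both obligatory and forbidden, so the set is consistent.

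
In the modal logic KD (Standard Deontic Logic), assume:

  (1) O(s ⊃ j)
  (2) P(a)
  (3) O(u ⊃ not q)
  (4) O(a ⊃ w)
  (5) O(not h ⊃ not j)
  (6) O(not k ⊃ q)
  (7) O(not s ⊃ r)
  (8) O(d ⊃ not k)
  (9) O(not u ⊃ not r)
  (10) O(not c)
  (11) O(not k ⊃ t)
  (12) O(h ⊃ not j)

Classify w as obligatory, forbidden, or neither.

Neither

Premise 4 is O(a ⊃ w), but O(a) is not derivable from the premises (the permission P(a) asserts only not O(not a), not O(a)), so it does not yield O(w).
No premise or chain of K-axiom applications forces O(w), and none forces O(not w). So w is neither obligatory nor forbidden under these norms.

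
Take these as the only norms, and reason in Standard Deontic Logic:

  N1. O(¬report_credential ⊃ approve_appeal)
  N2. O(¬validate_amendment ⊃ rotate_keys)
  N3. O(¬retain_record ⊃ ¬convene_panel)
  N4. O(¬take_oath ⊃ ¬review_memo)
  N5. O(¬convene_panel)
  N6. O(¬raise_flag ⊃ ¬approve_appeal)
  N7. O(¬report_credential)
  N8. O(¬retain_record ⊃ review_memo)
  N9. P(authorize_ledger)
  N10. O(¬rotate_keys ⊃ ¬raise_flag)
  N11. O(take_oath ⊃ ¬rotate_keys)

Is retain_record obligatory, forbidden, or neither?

Obligatory

From premise 7 we have O(¬report_credential).
With premise 1, O(¬report_credential ⊃ approve_appeal), the K-axiom yields O(approve_appeal).
Premise 6 is O(¬raise_flag ⊃ ¬approve_appeal); contrapositively O(approve_appeal ⊃ raise_flag). Since O(approve_appeal) holds, K gives O(raise_flag).
The contrapositive of premise 10 (O(¬rotate_keys ⊃ ¬raise_flag)) is O(raise_flag ⊃ rotate_keys), and O(raise_flag) is already established, so O(rotate_keys).
Premise 11 is O(take_oath ⊃ ¬rotate_keys); contrapositively O(rotate_keys ⊃ ¬take_oath). Since O(rotate_keys) holds, K gives O(¬take_oath).
Applying K to premise 4 (O(¬take_oath ⊃ ¬review_memo)) and O(¬take_oath) yields O(¬review_memo).
The contrapositive of premise 8 (O(¬retain_record ⊃ review_memo)) is O(¬review_memo ⊃ retain_record), and O(¬review_memo) is already established, so O(retain_record).
Premises 2, 3, 5, 9 do not contribute to this derivation.
Hence retain_record is obligatory.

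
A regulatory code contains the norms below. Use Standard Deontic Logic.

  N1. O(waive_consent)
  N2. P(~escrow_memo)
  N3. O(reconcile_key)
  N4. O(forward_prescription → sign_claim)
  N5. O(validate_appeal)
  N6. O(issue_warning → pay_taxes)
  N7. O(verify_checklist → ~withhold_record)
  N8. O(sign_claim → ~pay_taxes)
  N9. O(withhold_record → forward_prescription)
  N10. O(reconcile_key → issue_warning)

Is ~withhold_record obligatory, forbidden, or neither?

Obligatory

From premise 3 we have O(reconcile_key).
Applying K to premise 10 (O(reconcile_key → issue_warning)) and O(reconcile_key) yields O(issue_warning).
Premise 6 is O(issue_warning → pay_taxes); since O(issue_warning), deontic closure gives O(pay_taxes).
Premise 8, O(sign_claim → ~pay_taxes), contraposes to O(pay_taxes → ~sign_claim); with O(pay_taxes) we get O(~sign_claim).
Premise 4, O(forward_prescription → sign_claim), contraposes to O(~sign_claim → ~forward_prescription); with O(~sign_claim) we get O(~forward_prescription).
Premise 9, O(withhold_record → forward_prescription), contraposes to O(~forward_prescription → ~withhold_record); with O(~forward_prescription) we get O(~withhold_record).
Premises 1, 2, 5, 7 do not contribute to this derivation.
Hence ~withhold_record is obligatory.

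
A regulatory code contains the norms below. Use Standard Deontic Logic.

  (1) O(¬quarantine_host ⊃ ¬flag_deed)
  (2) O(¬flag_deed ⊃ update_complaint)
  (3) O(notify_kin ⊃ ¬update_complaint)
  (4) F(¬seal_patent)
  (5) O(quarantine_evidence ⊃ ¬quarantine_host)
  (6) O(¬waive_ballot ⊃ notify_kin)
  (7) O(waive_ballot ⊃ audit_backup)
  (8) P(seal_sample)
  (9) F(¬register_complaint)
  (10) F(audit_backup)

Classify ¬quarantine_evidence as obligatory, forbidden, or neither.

F(audit_backup) at premise 10 means O(¬audit_backup).
Premise 7 is O(waive_ballot ⊃ audit_backup); contrapositively O(¬audit_backup ⊃ ¬waive_ballot). Since O(¬audit_backup) holds, K gives O(¬waive_ballot).
Premise 6 is O(¬waive_ballot ⊃ notify_kin); since O(¬waive_ballot), deontic closure gives O(notify_kin).
Applying K to premise 3 (O(notify_kin ⊃ ¬update_complaint)) and O(notify_kin) yields O(¬update_complaint).
Premise 2 is O(¬flag_deed ⊃ update_complaint); contrapositively O(¬update_complaint ⊃ flag_deed). Since O(¬update_complaint) holds, K gives O(flag_deed).
Premise 1 is O(¬quarantine_host ⊃ ¬flag_deed); contrapositively O(flag_deed ⊃ quarantine_host). Since O(flag_deed) holds, K gives O(quarantine_host).
Premise 5, O(quarantine_evidence ⊃ ¬quarantine_host), contraposes to O(quarantine_host ⊃ ¬quarantine_evidence); with O(quarantine_host) we get O(¬quarantine_evidence).
Premises 4, 8, 9 do not contribute to this derivation.
Hence ¬quarantine_evidence is obligatory.

Obligatory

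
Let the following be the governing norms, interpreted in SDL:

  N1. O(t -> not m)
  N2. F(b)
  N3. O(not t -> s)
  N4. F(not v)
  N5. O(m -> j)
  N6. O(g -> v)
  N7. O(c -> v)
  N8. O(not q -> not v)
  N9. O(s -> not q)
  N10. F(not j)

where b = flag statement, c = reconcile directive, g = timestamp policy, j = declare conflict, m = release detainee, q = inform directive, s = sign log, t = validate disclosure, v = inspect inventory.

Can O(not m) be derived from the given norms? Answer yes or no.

F(not v) at premise 4 means O(v).
The contrapositive of premise 8 (O(not q -> not v)) is O(v -> q), and O(v) is already established, so O(q).
Premise 9, O(s -> not q), contraposes to O(q -> not s); with O(q) we get O(not s).
Premise 3 is O(not t -> s); contrapositively O(not s -> t). Since O(not s) holds, K gives O(t).
From O(t) and premise 1, O(t -> not m), we obtain O(not m).
Premises 2, 5, 6, 7, 10 do not contribute to this derivation.
So O(not m) follows.

Yes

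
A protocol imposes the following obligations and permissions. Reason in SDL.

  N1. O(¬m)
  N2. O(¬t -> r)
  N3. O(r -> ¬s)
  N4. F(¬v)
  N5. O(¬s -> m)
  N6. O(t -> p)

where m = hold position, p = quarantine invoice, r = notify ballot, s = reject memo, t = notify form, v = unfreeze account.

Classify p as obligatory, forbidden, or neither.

Obligatory

From premise 1 we have O(¬m).
Premise 5 is O(¬s -> m); contrapositively O(¬m -> s). Since O(¬m) holds, K gives O(s).
Premise 3, O(r -> ¬s), contraposes to O(s -> ¬r); with O(s) we get O(¬r).
The contrapositive of premise 2 (O(¬t -> r)) is O(¬r -> t), and O(¬r) is already established, so O(t).
From O(t) and premise 6, O(t -> p), we obtain O(p).
Premise 4 does not contribute to this derivation.
Hence p is obligatory.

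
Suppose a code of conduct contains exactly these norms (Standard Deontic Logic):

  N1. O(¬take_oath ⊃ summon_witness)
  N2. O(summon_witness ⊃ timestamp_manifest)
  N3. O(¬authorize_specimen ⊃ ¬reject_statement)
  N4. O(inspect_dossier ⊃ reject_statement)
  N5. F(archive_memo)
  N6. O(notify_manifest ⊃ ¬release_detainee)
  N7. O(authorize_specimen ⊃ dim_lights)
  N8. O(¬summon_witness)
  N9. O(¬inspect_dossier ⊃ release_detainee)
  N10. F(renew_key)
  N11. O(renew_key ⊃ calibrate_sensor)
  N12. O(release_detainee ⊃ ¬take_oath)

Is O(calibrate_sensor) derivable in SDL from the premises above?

No

Premise 11 is O(renew_key ⊃ calibrate_sensor), but O(renew_key) is not derivable from the premises, so it does not yield O(calibrate_sensor).
No other premise forces O(calibrate_sensor). An ideal world satisfying every premise can still have calibrate_sensor false, so O(calibrate_sensor) is not derivable.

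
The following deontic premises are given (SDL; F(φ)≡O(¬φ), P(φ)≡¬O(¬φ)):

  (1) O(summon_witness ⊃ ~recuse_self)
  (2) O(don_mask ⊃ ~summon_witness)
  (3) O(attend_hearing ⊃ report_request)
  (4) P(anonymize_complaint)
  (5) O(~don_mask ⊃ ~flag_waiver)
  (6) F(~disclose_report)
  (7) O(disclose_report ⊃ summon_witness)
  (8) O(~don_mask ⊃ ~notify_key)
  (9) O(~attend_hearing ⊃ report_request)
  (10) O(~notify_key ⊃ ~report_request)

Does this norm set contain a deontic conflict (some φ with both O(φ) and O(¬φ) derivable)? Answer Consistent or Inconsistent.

Inconsistent

By case analysis on attend_hearing: premise 3 gives O(attend_hearing ⊃ report_request) and premise 9 gives O(~attend_hearing ⊃ report_request), so O(report_request) either way.
Premise 10 is O(~notify_key ⊃ ~report_request); contrapositively O(report_request ⊃ notify_key). Since O(report_request) holds, K gives O(notify_key).
Premise 8 is O(~don_mask ⊃ ~notify_key); contrapositively O(notify_key ⊃ don_mask). Since O(notify_key) holds, K gives O(don_mask).
Applying K to premise 2 (O(don_mask ⊃ ~summon_witness)) and O(don_mask) yields O(~summon_witness).
Premise 7, O(disclose_report ⊃ summon_witness), contraposes to O(~summon_witness ⊃ ~disclose_report); with O(~summon_witness) we get O(~disclose_report).
However, F(~disclose_report) at premise 6 amounts to O(disclose_report).
We now have both O(~disclose_report) and O(disclose_report) — disclose_report is simultaneously obligatory and forbidden, violating the D-axiom.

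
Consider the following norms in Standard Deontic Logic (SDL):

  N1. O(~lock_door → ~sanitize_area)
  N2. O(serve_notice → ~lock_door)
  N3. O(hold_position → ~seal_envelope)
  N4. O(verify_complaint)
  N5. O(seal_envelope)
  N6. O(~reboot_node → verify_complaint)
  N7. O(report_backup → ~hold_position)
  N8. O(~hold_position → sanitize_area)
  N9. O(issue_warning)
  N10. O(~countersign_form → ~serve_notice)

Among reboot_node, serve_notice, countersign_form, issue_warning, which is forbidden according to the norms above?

Premise 5 states O(seal_envelope) outright.
The contrapositive of premise 3 (O(hold_position → ~seal_envelope)) is O(seal_envelope → ~hold_position), and O(seal_envelope) is already established, so O(~hold_position).
With premise 8, O(~hold_position → sanitize_area), the K-axiom yields O(sanitize_area).
Premise 1 is O(~lock_door → ~sanitize_area); contrapositively O(sanitize_area → lock_door). Since O(sanitize_area) holds, K gives O(lock_door).
Premise 2, O(serve_notice → ~lock_door), contraposes to O(lock_door → ~serve_notice); with O(lock_door) we get O(~serve_notice).
So O(~serve_notice) holds, i.e. serve_notice is forbidden. None of the other listed options is forbidden under the premises.

serve_notice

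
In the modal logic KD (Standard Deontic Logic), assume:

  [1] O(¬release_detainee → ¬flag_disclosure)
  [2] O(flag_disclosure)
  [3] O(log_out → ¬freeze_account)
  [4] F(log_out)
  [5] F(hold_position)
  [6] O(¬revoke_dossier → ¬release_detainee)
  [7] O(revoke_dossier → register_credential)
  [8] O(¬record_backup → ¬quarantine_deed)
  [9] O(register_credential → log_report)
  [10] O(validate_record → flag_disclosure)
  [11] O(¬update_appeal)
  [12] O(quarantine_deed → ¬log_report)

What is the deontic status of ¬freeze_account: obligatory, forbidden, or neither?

Neither

Premise 3 is O(log_out → ¬freeze_account), but O(log_out) is not derivable from the premises, so it does not yield O(¬freeze_account).
No premise or chain of K-axiom applications forces O(¬freeze_account), and none forces O(freeze_account). So ¬freeze_account is neither obligatory nor forbidden under these norms.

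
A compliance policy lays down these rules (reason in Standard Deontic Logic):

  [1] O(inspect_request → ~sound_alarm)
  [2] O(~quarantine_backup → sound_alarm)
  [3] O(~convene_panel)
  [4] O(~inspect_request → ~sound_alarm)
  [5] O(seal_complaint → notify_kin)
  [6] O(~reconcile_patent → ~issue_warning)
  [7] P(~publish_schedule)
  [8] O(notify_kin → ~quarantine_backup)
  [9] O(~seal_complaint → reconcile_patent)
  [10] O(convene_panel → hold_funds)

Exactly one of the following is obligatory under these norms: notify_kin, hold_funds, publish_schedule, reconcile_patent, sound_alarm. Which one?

reconcile_patent

Premises 4 and 1 cover both cases: O(~inspect_request → ~sound_alarm) and O(inspect_request → ~sound_alarm). Since ~inspect_request ∨ inspect_request is a tautology, O(~sound_alarm) follows.
Premise 2, O(~quarantine_backup → sound_alarm), contraposes to O(~sound_alarm → quarantine_backup); with O(~sound_alarm) we get O(quarantine_backup).
Premise 8, O(notify_kin → ~quarantine_backup), contraposes to O(quarantine_backup → ~notify_kin); with O(quarantine_backup) we get O(~notify_kin).
The contrapositive of premise 5 (O(seal_complaint → notify_kin)) is O(~notify_kin → ~seal_complaint), and O(~notify_kin) is already established, so O(~seal_complaint).
From O(~seal_complaint) and premise 9, O(~seal_complaint → reconcile_patent), we obtain O(reconcile_patent).
So O(reconcile_patent) holds — reconcile_patent is obligatory. None of the other listed options is made obligatory by any chain of premises.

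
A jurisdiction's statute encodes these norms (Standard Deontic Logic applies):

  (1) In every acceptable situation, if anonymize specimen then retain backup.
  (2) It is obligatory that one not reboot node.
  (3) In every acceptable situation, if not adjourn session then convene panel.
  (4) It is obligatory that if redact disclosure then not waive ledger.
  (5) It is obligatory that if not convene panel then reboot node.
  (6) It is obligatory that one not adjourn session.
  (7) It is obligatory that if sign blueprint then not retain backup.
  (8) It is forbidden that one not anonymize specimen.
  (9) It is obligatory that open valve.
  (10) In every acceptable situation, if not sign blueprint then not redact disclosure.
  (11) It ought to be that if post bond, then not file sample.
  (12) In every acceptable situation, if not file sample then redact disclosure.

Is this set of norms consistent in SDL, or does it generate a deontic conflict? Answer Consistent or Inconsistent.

Premise 5 is O(¬convene_panel → reboot_node), but O(¬convene_panel) is not derivable from the premises, so it does not yield O(reboot_node).
So O(reboot_node) is not derivable, and the apparent clash with O(¬reboot_node) does not arise.
A world satisfying every obligation exists (e.g. adjourn_session=false, anonymize_specimen=true, convene_panel=true, file_sample=true, open_valve=true, post_bond=false, reboot_node=false, redact_disclosure=false, retain_backup=true, sign_blueprint=false, waive_ledger=false); no atom is both obligatory and forbidden, so the set is consistent.

Consistent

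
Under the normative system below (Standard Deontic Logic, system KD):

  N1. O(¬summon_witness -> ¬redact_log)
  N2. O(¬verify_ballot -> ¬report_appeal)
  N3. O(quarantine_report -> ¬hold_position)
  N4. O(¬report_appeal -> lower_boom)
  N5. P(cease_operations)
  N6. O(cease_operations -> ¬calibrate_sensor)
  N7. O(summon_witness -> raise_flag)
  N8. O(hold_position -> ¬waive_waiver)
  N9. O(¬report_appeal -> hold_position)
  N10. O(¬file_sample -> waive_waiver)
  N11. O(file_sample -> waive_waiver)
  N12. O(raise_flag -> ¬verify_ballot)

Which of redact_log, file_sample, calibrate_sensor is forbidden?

redact_log

Premises 10 and 11 cover both cases: O(¬file_sample -> waive_waiver) and O(file_sample -> waive_waiver). Since ¬file_sample ∨ file_sample is a tautology, O(waive_waiver) follows.
The contrapositive of premise 8 (O(hold_position -> ¬waive_waiver)) is O(waive_waiver -> ¬hold_position), and O(waive_waiver) is already established, so O(¬hold_position).
Premise 9, O(¬report_appeal -> hold_position), contraposes to O(¬hold_position -> report_appeal); with O(¬hold_position) we get O(report_appeal).
The contrapositive of premise 2 (O(¬verify_ballot -> ¬report_appeal)) is O(report_appeal -> verify_ballot), and O(report_appeal) is already established, so O(verify_ballot).
Premise 12 is O(raise_flag -> ¬verify_ballot); contrapositively O(verify_ballot -> ¬raise_flag). Since O(verify_ballot) holds, K gives O(¬raise_flag).
Premise 7 is O(summon_witness -> raise_flag); contrapositively O(¬raise_flag -> ¬summon_witness). Since O(¬raise_flag) holds, K gives O(¬summon_witness).
Premise 1 is O(¬summon_witness -> ¬redact_log); since O(¬summon_witness), deontic closure gives O(¬redact_log).
So O(¬redact_log) holds, i.e. redact_log is forbidden. None of the other listed options is forbidden under the premises.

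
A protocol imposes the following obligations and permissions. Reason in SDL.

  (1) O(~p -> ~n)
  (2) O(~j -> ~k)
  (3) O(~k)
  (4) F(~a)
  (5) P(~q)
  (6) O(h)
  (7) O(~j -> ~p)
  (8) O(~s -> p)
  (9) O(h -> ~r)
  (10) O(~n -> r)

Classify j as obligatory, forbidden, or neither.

From premise 6 we have O(h).
From O(h) and premise 9, O(h -> ~r), we obtain O(~r).
Premise 10, O(~n -> r), contraposes to O(~r -> n); with O(~r) we get O(n).
Premise 1 is O(~p -> ~n); contrapositively O(n -> p). Since O(n) holds, K gives O(p).
Premise 7 is O(~j -> ~p); contrapositively O(p -> j). Since O(p) holds, K gives O(j).
Premises 2, 3, 4, 5, 8 do not contribute to this derivation.
Hence j is obligatory.

Obligatory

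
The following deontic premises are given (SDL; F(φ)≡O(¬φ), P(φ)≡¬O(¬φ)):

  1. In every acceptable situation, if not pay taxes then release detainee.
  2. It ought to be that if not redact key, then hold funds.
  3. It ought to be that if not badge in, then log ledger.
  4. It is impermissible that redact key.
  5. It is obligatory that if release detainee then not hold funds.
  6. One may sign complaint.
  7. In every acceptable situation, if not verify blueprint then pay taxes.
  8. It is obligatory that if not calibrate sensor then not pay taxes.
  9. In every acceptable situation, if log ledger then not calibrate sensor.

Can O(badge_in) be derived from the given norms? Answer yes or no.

Yes

Premise 4, F(redact_key), is equivalent to O(¬redact_key).
From O(¬redact_key) and premise 2, O(¬redact_key → hold_funds), we obtain O(hold_funds).
The contrapositive of premise 5 (O(release_detainee → ¬hold_funds)) is O(hold_funds → ¬release_detainee), and O(hold_funds) is already established, so O(¬release_detainee).
Premise 1, O(¬pay_taxes → release_detainee), contraposes to O(¬release_detainee → pay_taxes); with O(¬release_detainee) we get O(pay_taxes).
Premise 8 is O(¬calibrate_sensor → ¬pay_taxes); contrapositively O(pay_taxes → calibrate_sensor). Since O(pay_taxes) holds, K gives O(calibrate_sensor).
Premise 9, O(log_ledger → ¬calibrate_sensor), contraposes to O(calibrate_sensor → ¬log_ledger); with O(calibrate_sensor) we get O(¬log_ledger).
Premise 3, O(¬badge_in → log_ledger), contraposes to O(¬log_ledger → badge_in); with O(¬log_ledger) we get O(badge_in).
Premises 6, 7 do not contribute to this derivation.
So O(badge_in) follows.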